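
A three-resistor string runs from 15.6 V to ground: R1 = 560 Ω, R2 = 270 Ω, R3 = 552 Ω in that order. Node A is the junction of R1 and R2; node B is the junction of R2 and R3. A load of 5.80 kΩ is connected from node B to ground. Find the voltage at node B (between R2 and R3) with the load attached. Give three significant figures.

V ≈ 5.89 V

At node B, R3 is in parallel with the load: R3‖R_L = 504.0 Ω.
Below node A the resistance is R2 + (R3‖R_L) = 774.0 Ω, so V_A = 15.6 × 774.0/1334 = 9.051 V.
Then V_B = V_A × (R3‖R_L)/(R2 + R3‖R_L) = 9.051 × 504.0/774.0 = 5.89 V.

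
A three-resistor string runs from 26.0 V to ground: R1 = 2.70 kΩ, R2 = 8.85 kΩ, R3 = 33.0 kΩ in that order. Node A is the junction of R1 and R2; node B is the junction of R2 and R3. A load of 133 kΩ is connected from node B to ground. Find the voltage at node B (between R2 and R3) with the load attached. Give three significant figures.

V ≈ 18.1 V

At node B, R3 is in parallel with the load: R3‖R_L = 26.44 kΩ.
Below node A the resistance is R2 + (R3‖R_L) = 35.29 kΩ, so V_A = 26.0 × 35.29/37.99 = 24.15 V.
Then V_B = V_A × (R3‖R_L)/(R2 + R3‖R_L) = 24.15 × 26.44/35.29 = 18.1 V.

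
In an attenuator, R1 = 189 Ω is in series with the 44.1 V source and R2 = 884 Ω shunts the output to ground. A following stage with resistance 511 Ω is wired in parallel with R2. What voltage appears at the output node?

The load sits in parallel with R2: R2‖R_L = (884 × 511) / (884 + 511) = 323.8 Ω.
V_out = 44.1 × 323.8 / (189 + 323.8) = 44.1 × 323.8/512.8 = 27.8 V.
(Unloaded it would have been 36.3 V.)

V_out ≈ 27.8 V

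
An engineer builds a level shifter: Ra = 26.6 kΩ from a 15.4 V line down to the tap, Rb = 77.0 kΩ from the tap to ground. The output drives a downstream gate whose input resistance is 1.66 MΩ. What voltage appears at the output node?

V_out ≈ 11.3 V

The load sits in parallel with Rb: Rb‖R_L = (77.0 × 1660) / (77.0 + 1660) = 73.59 kΩ.
V_out = 15.4 × 73.59 / (26.6 + 73.59) = 15.4 × 73.59/100.2 = 11.3 V.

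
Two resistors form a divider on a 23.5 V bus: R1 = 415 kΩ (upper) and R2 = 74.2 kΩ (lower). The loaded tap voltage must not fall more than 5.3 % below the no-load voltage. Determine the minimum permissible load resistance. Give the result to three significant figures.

R_L(min) ≈ 1.12 MΩ

Output resistance R_th = R1‖R2 = (415 × 74.2)/489.2 = 62.95 kΩ.
The fractional drop is R_th/(R_th + R_L); requiring this ≤ 0.0530 gives R_L ≥ R_th(1/0.0530 − 1) = 62.95 × 17.87 = 1.12 MΩ.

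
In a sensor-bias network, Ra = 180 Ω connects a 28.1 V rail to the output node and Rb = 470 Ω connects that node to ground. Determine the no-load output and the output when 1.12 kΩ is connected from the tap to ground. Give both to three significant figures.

Open-circuit: V = 28.1 × 470/(180 + 470) = 20.3 V.
With the load, Rb becomes Rb‖R_L = 331.1 Ω, so V = 28.1 × 331.1/511.1 = 18.2 V.

Unloaded: 20.3 V; loaded: 18.2 V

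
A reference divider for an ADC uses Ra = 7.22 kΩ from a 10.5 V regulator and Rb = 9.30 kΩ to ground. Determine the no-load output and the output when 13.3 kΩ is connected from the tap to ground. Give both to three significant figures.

Unloaded: 5.91 V; loaded: 4.53 V

Open-circuit: V = 10.5 × 9.30/(7.22 + 9.30) = 5.91 V.
With the load, Rb becomes Rb‖R_L = 5.473 kΩ, so V = 10.5 × 5.473/12.69 = 4.53 V.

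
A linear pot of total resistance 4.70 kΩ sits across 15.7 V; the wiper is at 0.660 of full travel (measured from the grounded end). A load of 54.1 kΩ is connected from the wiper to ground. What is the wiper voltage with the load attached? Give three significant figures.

V ≈ 10.2 V

The wiper splits the pot into (1−α)R = 1.598 kΩ above and αR = 3.102 kΩ below.
Lower section ‖ load = 2.934 kΩ.
V_wiper = 15.7 × 2.934/(1.598 + 2.934) = 10.2 V.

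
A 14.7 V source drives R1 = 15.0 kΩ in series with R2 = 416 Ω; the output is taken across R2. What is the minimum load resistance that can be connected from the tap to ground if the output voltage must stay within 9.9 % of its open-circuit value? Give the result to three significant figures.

R_L(min) ≈ 3.68 kΩ

Output resistance R_th = R1‖R2 = (15000 × 416)/15420 = 404.8 Ω.
The fractional drop is R_th/(R_th + R_L); requiring this ≤ 0.0990 gives R_L ≥ R_th(1/0.0990 − 1) = 404.8 × 9.101 = 3.68 kΩ.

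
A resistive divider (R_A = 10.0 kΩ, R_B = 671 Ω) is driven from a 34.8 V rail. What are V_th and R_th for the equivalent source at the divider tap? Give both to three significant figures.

V_th = 2.19 V, R_th = 629 Ω

V_th is the open-circuit tap voltage: 34.8 × 671/(10000 + 671) = 2.19 V.
With the supply zeroed, R_A and R_B appear in parallel from the tap: R_th = R_A‖R_B = (10000 × 671)/10670 = 629 Ω.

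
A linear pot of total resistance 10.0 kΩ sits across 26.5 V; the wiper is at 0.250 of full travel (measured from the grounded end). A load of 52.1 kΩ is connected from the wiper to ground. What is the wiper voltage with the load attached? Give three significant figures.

The wiper splits the pot into (1−α)R = 7.500 kΩ above and αR = 2.500 kΩ below.
Lower section ‖ load = 2.386 kΩ.
V_wiper = 26.5 × 2.386/(7.500 + 2.386) = 6.39 V.

V ≈ 6.39 V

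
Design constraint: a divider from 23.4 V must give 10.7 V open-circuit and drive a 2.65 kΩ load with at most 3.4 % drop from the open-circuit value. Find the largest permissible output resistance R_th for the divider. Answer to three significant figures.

R_th ≤ 93.3 Ω

Loading drop = R_th/(R_th + R_L) ≤ 0.0340, so R_th ≤ R_L · ε/(1−ε) = 2.65 kΩ × 0.0340/0.9660 = 93.3 Ω.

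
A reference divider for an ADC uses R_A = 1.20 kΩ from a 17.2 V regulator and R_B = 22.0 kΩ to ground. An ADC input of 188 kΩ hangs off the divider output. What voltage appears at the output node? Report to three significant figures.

The load sits in parallel with R_B: R_B‖R_L = (22.0 × 188) / (22.0 + 188) = 19.70 kΩ.
V_out = 17.2 × 19.70 / (1.20 + 19.70) = 17.2 × 19.70/20.90 = 16.2 V.
(Unloaded it would have been 16.3 V.)

V_out ≈ 16.2 V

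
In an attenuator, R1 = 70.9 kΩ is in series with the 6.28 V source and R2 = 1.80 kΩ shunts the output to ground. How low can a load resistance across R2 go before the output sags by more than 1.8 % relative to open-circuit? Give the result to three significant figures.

R_L(min) ≈ 95.8 kΩ

Output resistance R_th = R1‖R2 = (70.9 × 1.80)/72.70 = 1.755 kΩ.
The fractional drop is R_th/(R_th + R_L); requiring this ≤ 0.0180 gives R_L ≥ R_th(1/0.0180 − 1) = 1.755 × 54.56 = 95.8 kΩ.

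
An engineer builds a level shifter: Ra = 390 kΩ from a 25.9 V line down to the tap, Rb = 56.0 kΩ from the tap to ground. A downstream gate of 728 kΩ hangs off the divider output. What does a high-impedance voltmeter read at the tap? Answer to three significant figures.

V_out ≈ 3.05 V

The load sits in parallel with Rb: Rb‖R_L = (56.0 × 728) / (56.0 + 728) = 52.00 kΩ.
V_out = 25.9 × 52.00 / (390 + 52.00) = 25.9 × 52.00/442.0 = 3.05 V.
(Unloaded it would have been 3.25 V.)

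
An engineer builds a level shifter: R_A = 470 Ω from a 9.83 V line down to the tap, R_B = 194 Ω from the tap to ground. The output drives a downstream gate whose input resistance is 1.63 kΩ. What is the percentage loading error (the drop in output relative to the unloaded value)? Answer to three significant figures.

The divider's output (Thévenin) resistance is R_A‖R_B = 137.3 Ω.
Fractional drop under load = R_th/(R_th + R_L) = 137.3 / (137.3 + 1630) = 0.07770.
So the output falls by 7.77 %.

7.77 %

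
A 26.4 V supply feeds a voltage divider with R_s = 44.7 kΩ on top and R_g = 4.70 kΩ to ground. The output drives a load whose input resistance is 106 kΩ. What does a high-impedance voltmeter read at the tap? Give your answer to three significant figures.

V_out ≈ 2.41 V

The load sits in parallel with R_g: R_g‖R_L = (4.70 × 106) / (4.70 + 106) = 4.500 kΩ.
V_out = 26.4 × 4.500 / (44.7 + 4.500) = 26.4 × 4.500/49.20 = 2.41 V.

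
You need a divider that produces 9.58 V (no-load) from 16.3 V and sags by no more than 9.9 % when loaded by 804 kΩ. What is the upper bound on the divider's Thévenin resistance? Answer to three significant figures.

R_th ≤ 88.3 kΩ

Loading drop = R_th/(R_th + R_L) ≤ 0.0990, so R_th ≤ R_L · ε/(1−ε) = 804 kΩ × 0.0990/0.9010 = 88.3 kΩ.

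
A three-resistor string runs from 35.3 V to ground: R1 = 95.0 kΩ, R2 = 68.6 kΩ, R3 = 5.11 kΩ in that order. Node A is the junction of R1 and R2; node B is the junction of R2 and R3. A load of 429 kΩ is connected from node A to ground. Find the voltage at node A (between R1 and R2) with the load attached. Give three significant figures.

V ≈ 14.1 V

Below node A the series string R2+R3 = 73.71 kΩ sits in parallel with the 429 kΩ load: 62.90 kΩ.
V_A = 35.3 × 62.90/(95.0 + 62.90) = 14.1 V.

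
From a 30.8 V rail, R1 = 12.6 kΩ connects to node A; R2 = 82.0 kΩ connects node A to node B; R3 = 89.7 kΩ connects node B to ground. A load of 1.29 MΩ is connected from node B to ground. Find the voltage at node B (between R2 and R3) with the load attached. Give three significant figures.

At node B, R3 is in parallel with the load: R3‖R_L = 83.87 kΩ.
Below node A the resistance is R2 + (R3‖R_L) = 165.9 kΩ, so V_A = 30.8 × 165.9/178.5 = 28.63 V.
Then V_B = V_A × (R3‖R_L)/(R2 + R3‖R_L) = 28.63 × 83.87/165.9 = 14.5 V.

V ≈ 14.5 V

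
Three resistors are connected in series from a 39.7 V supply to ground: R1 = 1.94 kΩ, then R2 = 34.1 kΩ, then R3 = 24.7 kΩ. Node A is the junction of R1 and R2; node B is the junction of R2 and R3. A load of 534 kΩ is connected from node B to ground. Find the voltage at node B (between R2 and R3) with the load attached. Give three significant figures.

At node B, R3 is in parallel with the load: R3‖R_L = 23.61 kΩ.
Below node A the resistance is R2 + (R3‖R_L) = 57.71 kΩ, so V_A = 39.7 × 57.71/59.65 = 38.41 V.
Then V_B = V_A × (R3‖R_L)/(R2 + R3‖R_L) = 38.41 × 23.61/57.71 = 15.7 V.

V ≈ 15.7 V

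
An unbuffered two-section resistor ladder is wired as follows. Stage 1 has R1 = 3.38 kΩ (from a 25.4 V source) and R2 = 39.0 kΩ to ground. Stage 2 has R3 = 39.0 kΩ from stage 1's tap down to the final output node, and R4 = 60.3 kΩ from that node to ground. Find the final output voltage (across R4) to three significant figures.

V_out ≈ 13.8 V

Stage 2 presents R3+R4 = 99.30 kΩ as a load on stage 1's tap.
Stage 1's lower leg becomes R2‖(R3+R4) = 28.00 kΩ, so V_mid = 25.4 × 28.00/31.38 = 22.66 V.
Stage 2 is itself unloaded: V_out = V_mid × R4/(R3+R4) = 22.66 × 60.3/99.30 = 13.8 V.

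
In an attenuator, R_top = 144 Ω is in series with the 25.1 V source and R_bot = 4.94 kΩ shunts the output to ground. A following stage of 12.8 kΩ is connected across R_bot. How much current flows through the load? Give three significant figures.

R_bot‖R_L = 3564 Ω; V_out = 25.1 × 3564/3708 = 24.13 V.
I_L = V_out / R_L = 24.13 / 12.8 kΩ = 1.88 mA.

I_L ≈ 1.88 mA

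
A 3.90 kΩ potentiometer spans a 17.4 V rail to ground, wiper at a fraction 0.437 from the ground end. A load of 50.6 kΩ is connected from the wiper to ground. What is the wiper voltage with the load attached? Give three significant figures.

The wiper splits the pot into (1−α)R = 2.196 kΩ above and αR = 1.704 kΩ below.
Lower section ‖ load = 1.649 kΩ.
V_wiper = 17.4 × 1.649/(2.196 + 1.649) = 7.46 V.

V ≈ 7.46 V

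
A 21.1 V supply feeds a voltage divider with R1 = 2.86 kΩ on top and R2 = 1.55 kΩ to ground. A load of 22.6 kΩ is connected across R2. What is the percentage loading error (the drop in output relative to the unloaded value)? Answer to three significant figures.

4.26 %

The divider's output (Thévenin) resistance is R1‖R2 = 1.005 kΩ.
Fractional drop under load = R_th/(R_th + R_L) = 1.005 / (1.005 + 22.6) = 0.04258.
So the output falls by 4.26 %.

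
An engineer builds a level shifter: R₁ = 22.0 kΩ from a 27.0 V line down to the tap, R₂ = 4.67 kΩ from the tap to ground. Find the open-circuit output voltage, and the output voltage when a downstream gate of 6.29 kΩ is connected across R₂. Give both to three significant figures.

Unloaded: 4.73 V; loaded: 2.93 V

Open-circuit: V = 27.0 × 4.67/(22.0 + 4.67) = 4.73 V.
With the load, R₂ becomes R₂‖R_L = 2.680 kΩ, so V = 27.0 × 2.680/24.68 = 2.93 V.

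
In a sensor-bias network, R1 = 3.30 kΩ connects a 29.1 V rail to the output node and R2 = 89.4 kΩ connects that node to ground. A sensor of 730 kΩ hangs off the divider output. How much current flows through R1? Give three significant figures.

I ≈ 0.351 mA

R2‖R_L = 79.65 kΩ, so the source sees R1 + R2‖R_L = 82.95 kΩ.
I = 29.1 V / 82.95 kΩ = 0.351 mA.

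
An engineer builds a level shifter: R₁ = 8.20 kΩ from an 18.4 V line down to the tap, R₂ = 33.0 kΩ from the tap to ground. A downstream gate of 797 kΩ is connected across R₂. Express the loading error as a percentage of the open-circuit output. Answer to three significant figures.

The divider's output (Thévenin) resistance is R₁‖R₂ = 6.568 kΩ.
Fractional drop under load = R_th/(R_th + R_L) = 6.568 / (6.568 + 797) = 0.008173.
So the output falls by 0.817 %.

0.817 %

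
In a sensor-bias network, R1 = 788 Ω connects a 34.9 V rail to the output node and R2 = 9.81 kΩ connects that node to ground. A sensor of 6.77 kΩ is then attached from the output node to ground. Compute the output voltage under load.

The load sits in parallel with R2: R2‖R_L = (9810 × 6770) / (9810 + 6770) = 4006 Ω.
V_out = 34.9 × 4006 / (788 + 4006) = 34.9 × 4006/4794 = 29.2 V.

V_out ≈ 29.2 V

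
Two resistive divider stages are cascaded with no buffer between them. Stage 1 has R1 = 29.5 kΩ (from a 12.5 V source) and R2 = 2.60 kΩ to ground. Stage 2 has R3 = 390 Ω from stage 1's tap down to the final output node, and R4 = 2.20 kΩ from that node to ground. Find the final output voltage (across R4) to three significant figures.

V_out ≈ 0.447 V

Stage 2 presents R3+R4 = 2590 Ω as a load on stage 1's tap.
Stage 1's lower leg becomes R2‖(R3+R4) = 1297 Ω, so V_mid = 12.5 × 1297/30800 = 0.5266 V.
Stage 2 is itself unloaded: V_out = V_mid × R4/(R3+R4) = 0.5266 × 2200/2590 = 0.447 V.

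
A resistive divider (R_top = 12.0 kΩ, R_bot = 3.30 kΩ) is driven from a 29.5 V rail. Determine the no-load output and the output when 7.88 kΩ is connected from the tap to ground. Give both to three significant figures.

Unloaded: 6.36 V; loaded: 4.79 V

Open-circuit: V = 29.5 × 3.30/(12.0 + 3.30) = 6.36 V.
With the load, R_bot becomes R_bot‖R_L = 2.326 kΩ, so V = 29.5 × 2.326/14.33 = 4.79 V.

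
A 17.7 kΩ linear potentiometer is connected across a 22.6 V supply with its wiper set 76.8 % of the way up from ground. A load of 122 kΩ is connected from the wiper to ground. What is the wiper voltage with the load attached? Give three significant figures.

V ≈ 16.9 V

The wiper splits the pot into (1−α)R = 4.106 kΩ above and αR = 13.59 kΩ below.
Lower section ‖ load = 12.23 kΩ.
V_wiper = 22.6 × 12.23/(4.106 + 12.23) = 16.9 V.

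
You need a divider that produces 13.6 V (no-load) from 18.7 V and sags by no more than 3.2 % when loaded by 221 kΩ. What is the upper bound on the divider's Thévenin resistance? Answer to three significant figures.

R_th ≤ 7.31 kΩ

Loading drop = R_th/(R_th + R_L) ≤ 0.0320, so R_th ≤ R_L · ε/(1−ε) = 221 kΩ × 0.0320/0.9680 = 7.31 kΩ.
(Any R1, R2 with R2/(R1+R2) = 0.727 and R1‖R2 ≤ 7.31 kΩ will meet the spec.)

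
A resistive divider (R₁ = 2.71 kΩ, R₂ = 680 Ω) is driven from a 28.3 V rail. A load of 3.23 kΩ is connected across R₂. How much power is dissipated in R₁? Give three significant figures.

Total resistance from the source is R₁ + (R₂‖R_L) = 3272 Ω, so I = 28.3/3272 Ω = 8.650 mA.
P = I²·R₁ = (8.650 mA)² × 2.71 kΩ = 203 mW.

P ≈ 203 mW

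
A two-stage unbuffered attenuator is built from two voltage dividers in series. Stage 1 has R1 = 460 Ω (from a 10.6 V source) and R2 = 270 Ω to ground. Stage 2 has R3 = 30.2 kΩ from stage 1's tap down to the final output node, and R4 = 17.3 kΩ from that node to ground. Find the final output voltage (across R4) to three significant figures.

V_out ≈ 1.42 V

Stage 2 presents R3+R4 = 47500 Ω as a load on stage 1's tap.
Stage 1's lower leg becomes R2‖(R3+R4) = 268.5 Ω, so V_mid = 10.6 × 268.5/728.5 = 3.907 V.
Stage 2 is itself unloaded: V_out = V_mid × R4/(R3+R4) = 3.907 × 17300/47500 = 1.42 V.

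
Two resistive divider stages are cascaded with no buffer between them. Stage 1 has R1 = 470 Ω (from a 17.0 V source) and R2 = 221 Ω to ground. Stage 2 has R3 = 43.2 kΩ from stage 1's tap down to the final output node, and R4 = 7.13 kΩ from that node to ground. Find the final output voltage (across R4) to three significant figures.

V_out ≈ 0.768 V

Stage 2 presents R3+R4 = 50330 Ω as a load on stage 1's tap.
Stage 1's lower leg becomes R2‖(R3+R4) = 220.0 Ω, so V_mid = 17.0 × 220.0/690.0 = 5.421 V.
Stage 2 is itself unloaded: V_out = V_mid × R4/(R3+R4) = 5.421 × 7130/50330 = 0.768 V.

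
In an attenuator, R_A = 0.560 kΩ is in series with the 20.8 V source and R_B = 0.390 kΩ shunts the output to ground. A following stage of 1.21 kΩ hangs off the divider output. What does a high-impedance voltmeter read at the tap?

The load sits in parallel with R_B: R_B‖R_L = (390 × 1210) / (390 + 1210) = 294.9 Ω.
V_out = 20.8 × 294.9 / (560 + 294.9) = 20.8 × 294.9/854.9 = 7.18 V.

V_out ≈ 7.18 V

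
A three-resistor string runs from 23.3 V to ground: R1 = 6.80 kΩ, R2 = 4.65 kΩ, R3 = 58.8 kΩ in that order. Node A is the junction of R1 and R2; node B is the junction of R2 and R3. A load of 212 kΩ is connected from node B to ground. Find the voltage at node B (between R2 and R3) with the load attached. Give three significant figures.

V ≈ 18.7 V

At node B, R3 is in parallel with the load: R3‖R_L = 46.03 kΩ.
Below node A the resistance is R2 + (R3‖R_L) = 50.68 kΩ, so V_A = 23.3 × 50.68/57.48 = 20.54 V.
Then V_B = V_A × (R3‖R_L)/(R2 + R3‖R_L) = 20.54 × 46.03/50.68 = 18.7 V.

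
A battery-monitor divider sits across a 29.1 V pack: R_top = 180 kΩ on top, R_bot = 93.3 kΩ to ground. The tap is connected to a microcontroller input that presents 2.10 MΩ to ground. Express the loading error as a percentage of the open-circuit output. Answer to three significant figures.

2.84 %

The divider's output (Thévenin) resistance is R_top‖R_bot = 61.45 kΩ.
Fractional drop under load = R_th/(R_th + R_L) = 61.45 / (61.45 + 2100) = 0.02843.
So the output falls by 2.84 %.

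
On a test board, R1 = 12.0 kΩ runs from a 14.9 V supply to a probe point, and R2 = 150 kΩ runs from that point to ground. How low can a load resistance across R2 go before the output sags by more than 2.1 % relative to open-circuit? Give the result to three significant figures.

Output resistance R_th = R1‖R2 = (12.0 × 150)/162.0 = 11.11 kΩ.
The fractional drop is R_th/(R_th + R_L); requiring this ≤ 0.0210 gives R_L ≥ R_th(1/0.0210 − 1) = 11.11 × 46.62 = 518 kΩ.

R_L(min) ≈ 518 kΩ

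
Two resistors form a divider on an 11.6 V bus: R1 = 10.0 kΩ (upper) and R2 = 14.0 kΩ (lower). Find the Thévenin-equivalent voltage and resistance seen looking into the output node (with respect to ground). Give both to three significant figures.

V_th is the open-circuit tap voltage: 11.6 × 14.0/(10.0 + 14.0) = 6.77 V.
With the supply zeroed, R1 and R2 appear in parallel from the tap: R_th = R1‖R2 = (10.0 × 14.0)/24.00 = 5.83 kΩ.

V_th = 6.77 V, R_th = 5.83 kΩ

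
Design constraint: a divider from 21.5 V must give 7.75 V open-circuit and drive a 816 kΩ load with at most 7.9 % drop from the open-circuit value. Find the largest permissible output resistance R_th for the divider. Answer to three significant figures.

Loading drop = R_th/(R_th + R_L) ≤ 0.0790, so R_th ≤ R_L · ε/(1−ε) = 816 kΩ × 0.0790/0.9210 = 70.0 kΩ.

R_th ≤ 70.0 kΩ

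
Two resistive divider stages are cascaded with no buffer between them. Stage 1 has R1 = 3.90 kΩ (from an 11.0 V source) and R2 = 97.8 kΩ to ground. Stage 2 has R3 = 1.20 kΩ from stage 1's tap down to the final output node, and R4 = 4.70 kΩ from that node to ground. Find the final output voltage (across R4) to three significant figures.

V_out ≈ 5.15 V

Stage 2 presents R3+R4 = 5.900 kΩ as a load on stage 1's tap.
Stage 1's lower leg becomes R2‖(R3+R4) = 5.564 kΩ, so V_mid = 11.0 × 5.564/9.464 = 6.467 V.
Stage 2 is itself unloaded: V_out = V_mid × R4/(R3+R4) = 6.467 × 4.70/5.900 = 5.15 V.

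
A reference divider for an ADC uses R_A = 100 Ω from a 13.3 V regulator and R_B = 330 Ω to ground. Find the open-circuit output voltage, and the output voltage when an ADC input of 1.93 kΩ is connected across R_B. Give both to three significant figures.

Open-circuit: V = 13.3 × 330/(100 + 330) = 10.2 V.
With the load, R_B becomes R_B‖R_L = 281.8 Ω, so V = 13.3 × 281.8/381.8 = 9.82 V.

Unloaded: 10.2 V; loaded: 9.82 V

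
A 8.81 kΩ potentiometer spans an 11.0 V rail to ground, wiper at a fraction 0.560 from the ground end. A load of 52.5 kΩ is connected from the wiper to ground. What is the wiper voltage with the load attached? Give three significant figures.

V ≈ 5.92 V

The wiper splits the pot into (1−α)R = 3.876 kΩ above and αR = 4.934 kΩ below.
Lower section ‖ load = 4.510 kΩ.
V_wiper = 11.0 × 4.510/(3.876 + 4.510) = 5.92 V.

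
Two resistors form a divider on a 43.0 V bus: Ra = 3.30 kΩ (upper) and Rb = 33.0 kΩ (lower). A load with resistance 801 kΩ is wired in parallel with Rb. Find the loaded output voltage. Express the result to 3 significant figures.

The load sits in parallel with Rb: Rb‖R_L = (33.0 × 801) / (33.0 + 801) = 31.69 kΩ.
V_out = 43.0 × 31.69 / (3.30 + 31.69) = 43.0 × 31.69/34.99 = 38.9 V.

V_out ≈ 38.9 V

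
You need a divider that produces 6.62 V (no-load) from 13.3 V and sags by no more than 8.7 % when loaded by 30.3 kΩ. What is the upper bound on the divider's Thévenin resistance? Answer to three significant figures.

R_th ≤ 2.89 kΩ

Loading drop = R_th/(R_th + R_L) ≤ 0.0870, so R_th ≤ R_L · ε/(1−ε) = 30.3 kΩ × 0.0870/0.9130 = 2.89 kΩ.
(Any R1, R2 with R2/(R1+R2) = 0.498 and R1‖R2 ≤ 2.89 kΩ will meet the spec.)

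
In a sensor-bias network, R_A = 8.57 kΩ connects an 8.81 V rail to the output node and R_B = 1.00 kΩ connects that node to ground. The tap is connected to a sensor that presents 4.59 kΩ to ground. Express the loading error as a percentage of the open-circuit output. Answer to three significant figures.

Unloaded V = 8.81 × 1.00/9.570 = 0.9206 V.
Loaded: R_B‖R_L = 0.8211 kΩ, giving V = 8.81 × 0.8211/9.391 = 0.7703 V.
Drop = (0.9206 − 0.7703) / 0.9206 = 16.3 %.

16.3 %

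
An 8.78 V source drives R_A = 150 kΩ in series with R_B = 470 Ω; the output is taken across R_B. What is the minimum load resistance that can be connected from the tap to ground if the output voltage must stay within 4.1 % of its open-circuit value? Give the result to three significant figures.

R_L(min) ≈ 11.0 kΩ

Output resistance R_th = R_A‖R_B = (150000 × 470)/150500 = 468.5 Ω.
The fractional drop is R_th/(R_th + R_L); requiring this ≤ 0.0410 gives R_L ≥ R_th(1/0.0410 − 1) = 468.5 × 23.39 = 11.0 kΩ.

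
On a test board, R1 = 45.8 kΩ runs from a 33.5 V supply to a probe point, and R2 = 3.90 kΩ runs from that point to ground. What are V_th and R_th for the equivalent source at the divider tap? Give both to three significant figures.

V_th = 2.63 V, R_th = 3.59 kΩ

V_th is the open-circuit tap voltage: 33.5 × 3.90/(45.8 + 3.90) = 2.63 V.
With the supply zeroed, R1 and R2 appear in parallel from the tap: R_th = R1‖R2 = (45.8 × 3.90)/49.70 = 3.59 kΩ.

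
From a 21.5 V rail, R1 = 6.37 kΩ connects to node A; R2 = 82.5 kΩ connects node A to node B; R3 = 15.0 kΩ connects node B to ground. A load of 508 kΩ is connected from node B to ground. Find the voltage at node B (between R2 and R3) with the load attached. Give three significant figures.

V ≈ 3.03 V

At node B, R3 is in parallel with the load: R3‖R_L = 14.57 kΩ.
Below node A the resistance is R2 + (R3‖R_L) = 97.07 kΩ, so V_A = 21.5 × 97.07/103.4 = 20.18 V.
Then V_B = V_A × (R3‖R_L)/(R2 + R3‖R_L) = 20.18 × 14.57/97.07 = 3.03 V.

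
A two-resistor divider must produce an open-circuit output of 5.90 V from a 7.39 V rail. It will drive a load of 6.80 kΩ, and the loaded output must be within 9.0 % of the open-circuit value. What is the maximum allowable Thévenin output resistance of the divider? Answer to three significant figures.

R_th ≤ 673 Ω

Loading drop = R_th/(R_th + R_L) ≤ 0.0900, so R_th ≤ R_L · ε/(1−ε) = 6.80 kΩ × 0.0900/0.9100 = 673 Ω.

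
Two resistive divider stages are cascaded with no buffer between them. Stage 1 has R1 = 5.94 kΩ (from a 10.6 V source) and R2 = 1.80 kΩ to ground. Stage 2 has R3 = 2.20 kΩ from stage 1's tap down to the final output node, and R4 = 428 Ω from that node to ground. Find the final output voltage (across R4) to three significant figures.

Stage 2 presents R3+R4 = 2628 Ω as a load on stage 1's tap.
Stage 1's lower leg becomes R2‖(R3+R4) = 1068 Ω, so V_mid = 10.6 × 1068/7008 = 1.616 V.
Stage 2 is itself unloaded: V_out = V_mid × R4/(R3+R4) = 1.616 × 428/2628 = 0.263 V.

V_out ≈ 0.263 V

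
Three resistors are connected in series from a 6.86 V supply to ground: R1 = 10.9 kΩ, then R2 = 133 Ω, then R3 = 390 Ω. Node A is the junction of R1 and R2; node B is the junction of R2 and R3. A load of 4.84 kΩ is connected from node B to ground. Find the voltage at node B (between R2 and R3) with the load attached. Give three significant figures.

V ≈ 0.217 V

At node B, R3 is in parallel with the load: R3‖R_L = 360.9 Ω.
Below node A the resistance is R2 + (R3‖R_L) = 493.9 Ω, so V_A = 6.86 × 493.9/11390 = 0.2974 V.
Then V_B = V_A × (R3‖R_L)/(R2 + R3‖R_L) = 0.2974 × 360.9/493.9 = 0.217 V.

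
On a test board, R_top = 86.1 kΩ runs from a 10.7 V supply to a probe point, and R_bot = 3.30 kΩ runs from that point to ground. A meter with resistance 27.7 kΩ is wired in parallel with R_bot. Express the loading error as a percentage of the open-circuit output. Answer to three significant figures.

10.3 %

Unloaded V = 10.7 × 3.30/89.40 = 0.39497 V.
Loaded: R_bot‖R_L = 2.949 kΩ, giving V = 10.7 × 2.949/89.05 = 0.35431 V.
Drop = (0.39497 − 0.35431) / 0.39497 = 10.3 %.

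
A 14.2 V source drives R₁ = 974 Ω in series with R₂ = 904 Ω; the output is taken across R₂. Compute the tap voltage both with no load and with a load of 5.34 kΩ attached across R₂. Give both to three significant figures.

Open-circuit: V = 14.2 × 904/(974 + 904) = 6.84 V.
With the load, R₂ becomes R₂‖R_L = 773.1 Ω, so V = 14.2 × 773.1/1747 = 6.28 V.

Unloaded: 6.84 V; loaded: 6.28 V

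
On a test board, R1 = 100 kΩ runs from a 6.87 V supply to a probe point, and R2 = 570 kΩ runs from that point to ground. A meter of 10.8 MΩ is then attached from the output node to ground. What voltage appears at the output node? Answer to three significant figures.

The load sits in parallel with R2: R2‖R_L = (570 × 10800) / (570 + 10800) = 541.4 kΩ.
V_out = 6.87 × 541.4 / (100 + 541.4) = 6.87 × 541.4/641.4 = 5.80 V.

V_out ≈ 5.80 V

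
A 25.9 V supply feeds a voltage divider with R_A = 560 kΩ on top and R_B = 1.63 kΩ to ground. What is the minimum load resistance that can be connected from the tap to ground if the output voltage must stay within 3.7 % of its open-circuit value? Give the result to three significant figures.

R_L(min) ≈ 42.3 kΩ

Output resistance R_th = R_A‖R_B = (560 × 1.63)/561.6 = 1.625 kΩ.
The fractional drop is R_th/(R_th + R_L); requiring this ≤ 0.0370 gives R_L ≥ R_th(1/0.0370 − 1) = 1.625 × 26.03 = 42.3 kΩ.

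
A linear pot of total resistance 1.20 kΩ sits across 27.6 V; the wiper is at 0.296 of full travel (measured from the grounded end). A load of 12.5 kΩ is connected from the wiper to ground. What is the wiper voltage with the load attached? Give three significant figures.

V ≈ 8.01 V

The wiper splits the pot into (1−α)R = 844.8 Ω above and αR = 355.2 Ω below.
Lower section ‖ load = 345.4 Ω.
V_wiper = 27.6 × 345.4/(844.8 + 345.4) = 8.01 V.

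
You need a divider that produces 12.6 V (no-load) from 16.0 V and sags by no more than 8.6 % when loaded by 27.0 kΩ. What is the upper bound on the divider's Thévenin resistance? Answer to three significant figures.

R_th ≤ 2.54 kΩ

Loading drop = R_th/(R_th + R_L) ≤ 0.0860, so R_th ≤ R_L · ε/(1−ε) = 27.0 kΩ × 0.0860/0.9140 = 2.54 kΩ.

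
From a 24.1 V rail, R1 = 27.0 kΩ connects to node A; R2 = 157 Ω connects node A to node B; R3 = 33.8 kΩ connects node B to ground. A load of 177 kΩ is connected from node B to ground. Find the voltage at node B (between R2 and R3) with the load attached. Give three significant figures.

At node B, R3 is in parallel with the load: R3‖R_L = 28380 Ω.
Below node A the resistance is R2 + (R3‖R_L) = 28540 Ω, so V_A = 24.1 × 28540/55540 = 12.38 V.
Then V_B = V_A × (R3‖R_L)/(R2 + R3‖R_L) = 12.38 × 28380/28540 = 12.3 V.

V ≈ 12.3 V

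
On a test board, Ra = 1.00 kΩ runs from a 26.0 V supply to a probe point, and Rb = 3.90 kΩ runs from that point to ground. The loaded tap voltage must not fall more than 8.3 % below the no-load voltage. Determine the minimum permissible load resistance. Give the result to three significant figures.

Output resistance R_th = Ra‖Rb = (1000 × 3900)/4900 = 795.9 Ω.
The fractional drop is R_th/(R_th + R_L); requiring this ≤ 0.0830 gives R_L ≥ R_th(1/0.0830 − 1) = 795.9 × 11.05 = 8.79 kΩ.

R_L(min) ≈ 8.79 kΩ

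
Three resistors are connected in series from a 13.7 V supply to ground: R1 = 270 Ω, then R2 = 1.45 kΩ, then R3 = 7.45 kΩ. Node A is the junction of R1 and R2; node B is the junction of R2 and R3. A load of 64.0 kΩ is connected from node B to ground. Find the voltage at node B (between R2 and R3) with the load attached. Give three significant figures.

V ≈ 10.9 V

At node B, R3 is in parallel with the load: R3‖R_L = 6673 Ω.
Below node A the resistance is R2 + (R3‖R_L) = 8123 Ω, so V_A = 13.7 × 8123/8393 = 13.26 V.
Then V_B = V_A × (R3‖R_L)/(R2 + R3‖R_L) = 13.26 × 6673/8123 = 10.9 V.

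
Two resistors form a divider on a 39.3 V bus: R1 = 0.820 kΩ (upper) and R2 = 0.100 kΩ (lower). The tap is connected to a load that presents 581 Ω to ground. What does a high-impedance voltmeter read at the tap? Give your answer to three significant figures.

V_out ≈ 3.70 V

The load sits in parallel with R2: R2‖R_L = (100 × 581) / (100 + 581) = 85.32 Ω.
V_out = 39.3 × 85.32 / (820 + 85.32) = 39.3 × 85.32/905.3 = 3.70 V.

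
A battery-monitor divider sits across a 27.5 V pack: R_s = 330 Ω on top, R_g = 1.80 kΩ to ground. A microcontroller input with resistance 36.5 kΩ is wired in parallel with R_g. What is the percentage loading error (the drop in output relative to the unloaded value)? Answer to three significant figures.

The divider's output (Thévenin) resistance is R_s‖R_g = 278.9 Ω.
Fractional drop under load = R_th/(R_th + R_L) = 278.9 / (278.9 + 36500) = 0.007582.
So the output falls by 0.758 %.

0.758 %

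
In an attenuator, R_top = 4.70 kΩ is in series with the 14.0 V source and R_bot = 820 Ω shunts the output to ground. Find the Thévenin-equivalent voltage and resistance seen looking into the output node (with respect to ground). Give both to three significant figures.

V_th is the open-circuit tap voltage: 14.0 × 820/(4700 + 820) = 2.08 V.
With the supply zeroed, R_top and R_bot appear in parallel from the tap: R_th = R_top‖R_bot = (4700 × 820)/5520 = 698 Ω.

V_th = 2.08 V, R_th = 698 Ω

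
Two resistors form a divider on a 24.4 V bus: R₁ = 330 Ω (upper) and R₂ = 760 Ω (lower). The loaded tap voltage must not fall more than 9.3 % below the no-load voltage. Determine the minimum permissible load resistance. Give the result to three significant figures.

Output resistance R_th = R₁‖R₂ = (330 × 760)/1090 = 230.1 Ω.
The fractional drop is R_th/(R_th + R_L); requiring this ≤ 0.0930 gives R_L ≥ R_th(1/0.0930 − 1) = 230.1 × 9.753 = 2.24 kΩ.

R_L(min) ≈ 2.24 kΩ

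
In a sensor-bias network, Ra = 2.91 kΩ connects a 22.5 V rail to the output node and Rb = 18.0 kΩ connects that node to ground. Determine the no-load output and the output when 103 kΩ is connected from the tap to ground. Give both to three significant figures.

Open-circuit: V = 22.5 × 18.0/(2.91 + 18.0) = 19.4 V.
With the load, Rb becomes Rb‖R_L = 15.32 kΩ, so V = 22.5 × 15.32/18.23 = 18.9 V.

Unloaded: 19.4 V; loaded: 18.9 V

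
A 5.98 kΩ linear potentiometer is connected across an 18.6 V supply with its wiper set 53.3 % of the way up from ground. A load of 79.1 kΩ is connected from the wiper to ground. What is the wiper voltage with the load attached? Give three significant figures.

V ≈ 9.73 V

The wiper splits the pot into (1−α)R = 2.793 kΩ above and αR = 3.187 kΩ below.
Lower section ‖ load = 3.064 kΩ.
V_wiper = 18.6 × 3.064/(2.793 + 3.064) = 9.73 V.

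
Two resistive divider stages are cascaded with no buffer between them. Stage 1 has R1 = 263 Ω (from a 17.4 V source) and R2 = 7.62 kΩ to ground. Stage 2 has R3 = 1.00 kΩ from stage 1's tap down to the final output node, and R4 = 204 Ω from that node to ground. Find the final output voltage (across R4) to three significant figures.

V_out ≈ 2.35 V

Stage 2 presents R3+R4 = 1204 Ω as a load on stage 1's tap.
Stage 1's lower leg becomes R2‖(R3+R4) = 1040 Ω, so V_mid = 17.4 × 1040/1303 = 13.89 V.
Stage 2 is itself unloaded: V_out = V_mid × R4/(R3+R4) = 13.89 × 204/1204 = 2.35 V.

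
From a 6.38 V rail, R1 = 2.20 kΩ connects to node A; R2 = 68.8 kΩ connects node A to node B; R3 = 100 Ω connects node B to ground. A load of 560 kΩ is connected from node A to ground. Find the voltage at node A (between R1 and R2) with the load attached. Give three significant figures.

V ≈ 6.16 V

Below node A the series string R2+R3 = 68900 Ω sits in parallel with the 560000 Ω load: 61350 Ω.
V_A = 6.38 × 61350/(2200 + 61350) = 6.16 V.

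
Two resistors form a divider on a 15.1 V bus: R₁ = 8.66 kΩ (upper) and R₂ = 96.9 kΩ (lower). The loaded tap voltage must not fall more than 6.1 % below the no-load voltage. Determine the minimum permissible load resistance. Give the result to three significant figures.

Output resistance R_th = R₁‖R₂ = (8.66 × 96.9)/105.6 = 7.950 kΩ.
The fractional drop is R_th/(R_th + R_L); requiring this ≤ 0.0610 gives R_L ≥ R_th(1/0.0610 − 1) = 7.950 × 15.39 = 122 kΩ.

R_L(min) ≈ 122 kΩ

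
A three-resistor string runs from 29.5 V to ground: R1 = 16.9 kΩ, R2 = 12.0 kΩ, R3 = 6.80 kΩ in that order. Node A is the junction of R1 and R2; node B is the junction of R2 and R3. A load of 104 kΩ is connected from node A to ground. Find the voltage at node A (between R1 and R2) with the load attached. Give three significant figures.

Below node A the series string R2+R3 = 18.80 kΩ sits in parallel with the 104 kΩ load: 15.92 kΩ.
V_A = 29.5 × 15.92/(16.9 + 15.92) = 14.3 V.

V ≈ 14.3 V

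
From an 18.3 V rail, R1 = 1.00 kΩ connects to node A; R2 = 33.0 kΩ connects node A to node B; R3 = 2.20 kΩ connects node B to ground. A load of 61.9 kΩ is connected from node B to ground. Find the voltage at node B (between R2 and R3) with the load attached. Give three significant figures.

V ≈ 1.08 V

At node B, R3 is in parallel with the load: R3‖R_L = 2.124 kΩ.
Below node A the resistance is R2 + (R3‖R_L) = 35.12 kΩ, so V_A = 18.3 × 35.12/36.12 = 17.79 V.
Then V_B = V_A × (R3‖R_L)/(R2 + R3‖R_L) = 17.79 × 2.124/35.12 = 1.08 V.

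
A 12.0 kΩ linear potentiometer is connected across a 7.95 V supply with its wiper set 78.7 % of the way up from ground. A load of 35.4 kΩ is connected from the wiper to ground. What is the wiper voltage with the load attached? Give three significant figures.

The wiper splits the pot into (1−α)R = 2.556 kΩ above and αR = 9.444 kΩ below.
Lower section ‖ load = 7.455 kΩ.
V_wiper = 7.95 × 7.455/(2.556 + 7.455) = 5.92 V.

V ≈ 5.92 V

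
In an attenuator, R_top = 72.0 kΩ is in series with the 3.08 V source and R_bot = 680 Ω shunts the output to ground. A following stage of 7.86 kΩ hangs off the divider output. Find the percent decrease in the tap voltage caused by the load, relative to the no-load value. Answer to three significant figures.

The divider's output (Thévenin) resistance is R_top‖R_bot = 673.6 Ω.
Fractional drop under load = R_th/(R_th + R_L) = 673.6 / (673.6 + 7860) = 0.07894.
So the output falls by 7.89 %.

7.89 %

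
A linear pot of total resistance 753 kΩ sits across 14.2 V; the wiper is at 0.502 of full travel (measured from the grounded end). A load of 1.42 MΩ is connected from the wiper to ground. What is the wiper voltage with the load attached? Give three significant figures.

The wiper splits the pot into (1−α)R = 375.0 kΩ above and αR = 378.0 kΩ below.
Lower section ‖ load = 298.5 kΩ.
V_wiper = 14.2 × 298.5/(375.0 + 298.5) = 6.29 V.

V ≈ 6.29 V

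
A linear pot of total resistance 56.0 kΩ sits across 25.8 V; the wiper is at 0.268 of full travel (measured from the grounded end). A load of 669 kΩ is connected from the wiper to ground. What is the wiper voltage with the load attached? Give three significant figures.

V ≈ 6.80 V

The wiper splits the pot into (1−α)R = 40.99 kΩ above and αR = 15.01 kΩ below.
Lower section ‖ load = 14.68 kΩ.
V_wiper = 25.8 × 14.68/(40.99 + 14.68) = 6.80 V.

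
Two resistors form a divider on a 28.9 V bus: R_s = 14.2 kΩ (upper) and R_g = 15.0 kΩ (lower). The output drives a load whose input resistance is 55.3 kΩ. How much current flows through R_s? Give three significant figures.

I ≈ 1.11 mA

R_g‖R_L = 11.80 kΩ, so the source sees R_s + R_g‖R_L = 26.00 kΩ.
I = 28.9 V / 26.00 kΩ = 1.11 mA.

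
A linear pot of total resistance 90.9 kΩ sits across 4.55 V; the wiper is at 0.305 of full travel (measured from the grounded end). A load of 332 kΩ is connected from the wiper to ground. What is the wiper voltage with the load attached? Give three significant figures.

V ≈ 1.31 V

The wiper splits the pot into (1−α)R = 63.18 kΩ above and αR = 27.72 kΩ below.
Lower section ‖ load = 25.59 kΩ.
V_wiper = 4.55 × 25.59/(63.18 + 25.59) = 1.31 V.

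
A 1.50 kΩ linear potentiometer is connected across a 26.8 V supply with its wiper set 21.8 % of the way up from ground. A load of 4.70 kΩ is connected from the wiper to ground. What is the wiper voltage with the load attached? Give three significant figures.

The wiper splits the pot into (1−α)R = 1173 Ω above and αR = 327.0 Ω below.
Lower section ‖ load = 305.7 Ω.
V_wiper = 26.8 × 305.7/(1173 + 305.7) = 5.54 V.

V ≈ 5.54 V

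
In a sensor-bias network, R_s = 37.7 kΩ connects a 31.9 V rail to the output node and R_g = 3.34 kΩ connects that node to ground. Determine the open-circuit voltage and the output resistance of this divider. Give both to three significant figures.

V_th is the open-circuit tap voltage: 31.9 × 3.34/(37.7 + 3.34) = 2.60 V.
With the supply zeroed, R_s and R_g appear in parallel from the tap: R_th = R_s‖R_g = (37.7 × 3.34)/41.04 = 3.07 kΩ.

V_th = 2.60 V, R_th = 3.07 kΩ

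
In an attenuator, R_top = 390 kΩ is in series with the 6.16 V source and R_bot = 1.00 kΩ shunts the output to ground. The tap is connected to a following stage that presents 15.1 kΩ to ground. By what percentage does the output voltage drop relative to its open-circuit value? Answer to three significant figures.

The divider's output (Thévenin) resistance is R_top‖R_bot = 0.9974 kΩ.
Fractional drop under load = R_th/(R_th + R_L) = 0.9974 / (0.9974 + 15.1) = 0.06196.
So the output falls by 6.20 %.

6.20 %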